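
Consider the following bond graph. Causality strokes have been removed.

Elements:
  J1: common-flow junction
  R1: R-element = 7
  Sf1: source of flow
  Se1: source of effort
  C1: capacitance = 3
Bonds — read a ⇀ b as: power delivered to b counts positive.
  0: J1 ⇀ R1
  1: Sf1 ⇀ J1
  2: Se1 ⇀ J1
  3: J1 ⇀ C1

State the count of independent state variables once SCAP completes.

1  (C1 all integral)

#1 →Sf1  (Sf1 (Sf) sets flow on bond)
#2 →J1  (Se1: effort source, stroke at far end)
#0 →J1  (J1: bond 1 brought flow, rest push out)
#3 →J1  (common-f at J1 fixed by 1)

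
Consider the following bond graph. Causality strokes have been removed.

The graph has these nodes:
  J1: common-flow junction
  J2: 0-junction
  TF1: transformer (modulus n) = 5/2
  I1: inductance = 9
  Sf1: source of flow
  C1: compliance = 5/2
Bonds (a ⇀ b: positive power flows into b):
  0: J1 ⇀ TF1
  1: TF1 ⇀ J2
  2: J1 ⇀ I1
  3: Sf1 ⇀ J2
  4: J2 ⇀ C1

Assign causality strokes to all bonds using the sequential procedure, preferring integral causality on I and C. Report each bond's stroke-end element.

b3 stroke→Sf1  (source Sf1 imposes f)
b2 stroke→I1  (I1: I, integral causality)
b0 stroke→J1  (common-f at J1 fixed by 2)
b1 stroke→TF1  (through TF1, causality passes straight; one stroke at TF1)
b4 stroke→J2  (closing 0-jn rule on J2)

b0 →J1
b1 →TF1
b2 →I1
b3 →Sf1
b4 →J2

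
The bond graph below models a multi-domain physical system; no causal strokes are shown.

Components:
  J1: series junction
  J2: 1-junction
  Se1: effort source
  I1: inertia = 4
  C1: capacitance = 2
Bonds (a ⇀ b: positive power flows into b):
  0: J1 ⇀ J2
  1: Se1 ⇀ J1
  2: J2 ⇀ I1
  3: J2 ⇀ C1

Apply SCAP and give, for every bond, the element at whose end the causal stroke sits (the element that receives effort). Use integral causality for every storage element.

b0 |J2
b1 |J1
b2 |I1
b3 |J2

β1 stroke at J1  (source Se1 imposes e)
β0 stroke at J2  (closing 1-jn rule on J1)
β2 stroke at I1  (prefer integral on I1)
β3 stroke at J2  (J2 flow already set via bond 2)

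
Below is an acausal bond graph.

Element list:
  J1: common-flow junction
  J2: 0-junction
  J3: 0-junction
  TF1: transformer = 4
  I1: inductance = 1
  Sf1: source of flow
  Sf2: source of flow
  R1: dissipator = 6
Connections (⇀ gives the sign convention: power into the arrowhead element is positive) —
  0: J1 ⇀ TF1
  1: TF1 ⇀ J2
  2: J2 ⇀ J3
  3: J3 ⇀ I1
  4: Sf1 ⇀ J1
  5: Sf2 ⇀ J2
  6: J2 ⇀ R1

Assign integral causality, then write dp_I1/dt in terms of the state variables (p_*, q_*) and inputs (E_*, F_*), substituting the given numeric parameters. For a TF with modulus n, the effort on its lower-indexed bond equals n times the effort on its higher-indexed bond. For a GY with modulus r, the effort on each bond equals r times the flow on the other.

dp_I1/dt = 24*F_Sf1 + 6*F_Sf2 - 6*p_I1

b4 stroke→Sf1  (Sf1 fixes flow; stroke at Sf1)
b5 stroke→Sf2  (Sf2: flow source, stroke at near end)
b0 stroke→J1  (J1 flow already set via bond 4)
b1 stroke→TF1  (TF1: transformer flips bond 0)
b3 stroke→I1  (prefer integral on I1)
b2 stroke→J3  (J3 needs exactly one e-in)
b6 stroke→J2  (J2 needs exactly one e-in)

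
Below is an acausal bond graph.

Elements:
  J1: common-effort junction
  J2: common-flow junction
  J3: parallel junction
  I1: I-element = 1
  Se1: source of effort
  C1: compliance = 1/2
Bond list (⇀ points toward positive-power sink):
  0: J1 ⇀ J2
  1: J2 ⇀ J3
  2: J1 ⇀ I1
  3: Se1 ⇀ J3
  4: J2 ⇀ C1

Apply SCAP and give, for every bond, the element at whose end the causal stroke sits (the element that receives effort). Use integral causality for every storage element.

#3 stroke at J3  (source Se1 imposes e)
#1 stroke at J2  (0-jn J3 has e-setter on 3)
#2 stroke at I1  (I1 outputs flow p/I1)
#0 stroke at J1  (only one effort-in slot at J1)
#4 stroke at J2  (common-f at J2 fixed by 0)

bond 0 stroke→J1
bond 1 stroke→J2
bond 2 stroke→I1
bond 3 stroke→J3
bond 4 stroke→J2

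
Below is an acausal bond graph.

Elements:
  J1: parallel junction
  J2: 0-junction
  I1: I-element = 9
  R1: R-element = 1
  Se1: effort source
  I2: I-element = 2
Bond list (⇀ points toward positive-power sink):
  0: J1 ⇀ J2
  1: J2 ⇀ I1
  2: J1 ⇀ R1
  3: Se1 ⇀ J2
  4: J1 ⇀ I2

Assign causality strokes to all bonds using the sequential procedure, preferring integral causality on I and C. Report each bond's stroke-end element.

#0 stroke→J1
#1 stroke→I1
#2 stroke→R1
#3 stroke→J2
#4 stroke→I2

bond 3 stroke at J2  (Se1: effort source, stroke at far end)
bond 0 stroke at J1  (J2 effort already set via bond 3)
bond 1 stroke at I1  (0-jn J2 has e-setter on 3)
bond 2 stroke at R1  (J1: bond 0 brought effort, rest push out)
bond 4 stroke at I2  (common-e at J1 fixed by 0)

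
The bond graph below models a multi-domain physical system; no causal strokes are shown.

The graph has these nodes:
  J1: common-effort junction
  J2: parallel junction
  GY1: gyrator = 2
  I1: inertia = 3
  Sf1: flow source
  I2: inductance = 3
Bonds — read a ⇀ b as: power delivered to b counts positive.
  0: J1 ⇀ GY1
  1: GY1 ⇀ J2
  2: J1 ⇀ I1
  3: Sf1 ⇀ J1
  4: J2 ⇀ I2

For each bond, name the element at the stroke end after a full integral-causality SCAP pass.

#3 stroke→Sf1  (Sf1 fixes flow; stroke at Sf1)
#2 stroke→I1  (prefer integral on I1)
#0 stroke→J1  (closing 0-jn rule on J1)
#1 stroke→J2  (GY1 both-in/both-out from 0)
#4 stroke→I2  (0-jn J2 has e-setter on 1)

bond 0 stroke at J1
bond 1 stroke at J2
bond 2 stroke at I1
bond 3 stroke at Sf1
bond 4 stroke at I2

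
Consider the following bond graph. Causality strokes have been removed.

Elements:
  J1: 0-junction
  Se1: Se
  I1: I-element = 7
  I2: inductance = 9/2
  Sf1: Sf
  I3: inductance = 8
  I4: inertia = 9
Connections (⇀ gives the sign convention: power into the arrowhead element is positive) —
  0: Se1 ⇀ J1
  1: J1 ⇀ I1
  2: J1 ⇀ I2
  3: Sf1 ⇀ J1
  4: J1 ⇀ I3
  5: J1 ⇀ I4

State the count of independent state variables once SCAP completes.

bond 0 stroke→J1  (Se1 (Se) sets effort on bond)
bond 3 stroke→Sf1  (Sf1: flow source, stroke at near end)
bond 1 stroke→I1  (J1: bond 0 brought effort, rest push out)
bond 2 stroke→I2  (J1: bond 0 brought effort, rest push out)
bond 4 stroke→I3  (common-e at J1 fixed by 0)
bond 5 stroke→I4  (common-e at J1 fixed by 0)

4  (I1, I2, I3, I4 all integral)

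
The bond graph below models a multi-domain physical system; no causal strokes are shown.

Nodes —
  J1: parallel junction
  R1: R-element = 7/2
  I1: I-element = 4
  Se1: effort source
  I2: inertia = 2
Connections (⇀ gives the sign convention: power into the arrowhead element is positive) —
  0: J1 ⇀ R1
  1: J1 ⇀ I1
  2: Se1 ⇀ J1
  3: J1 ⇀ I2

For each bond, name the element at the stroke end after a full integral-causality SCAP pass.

#0 →R1
#1 →I1
#2 →J1
#3 →I2

#2 →J1  (Se1 (Se) sets effort on bond)
#0 →R1  (J1: bond 2 brought effort, rest push out)
#1 →I1  (common-e at J1 fixed by 2)
#3 →I2  (J1 effort already set via bond 2)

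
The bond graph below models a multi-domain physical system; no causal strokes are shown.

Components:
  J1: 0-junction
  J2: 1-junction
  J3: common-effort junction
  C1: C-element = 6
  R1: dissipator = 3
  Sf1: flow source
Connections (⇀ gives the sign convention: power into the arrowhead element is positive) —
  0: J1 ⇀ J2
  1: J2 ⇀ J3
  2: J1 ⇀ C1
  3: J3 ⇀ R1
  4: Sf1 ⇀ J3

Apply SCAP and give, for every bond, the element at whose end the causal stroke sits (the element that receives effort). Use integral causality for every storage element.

bond 4 stroke→Sf1  (Sf1: flow source, stroke at near end)
bond 2 stroke→J1  (C1 outputs effort q/C1)
bond 0 stroke→J2  (J1 effort already set via bond 2)
bond 1 stroke→J3  (J2: last free bond brings flow in)
bond 3 stroke→R1  (common-e at J3 fixed by 1)

β0 stroke at J2
β1 stroke at J3
β2 stroke at J1
β3 stroke at R1
β4 stroke at Sf1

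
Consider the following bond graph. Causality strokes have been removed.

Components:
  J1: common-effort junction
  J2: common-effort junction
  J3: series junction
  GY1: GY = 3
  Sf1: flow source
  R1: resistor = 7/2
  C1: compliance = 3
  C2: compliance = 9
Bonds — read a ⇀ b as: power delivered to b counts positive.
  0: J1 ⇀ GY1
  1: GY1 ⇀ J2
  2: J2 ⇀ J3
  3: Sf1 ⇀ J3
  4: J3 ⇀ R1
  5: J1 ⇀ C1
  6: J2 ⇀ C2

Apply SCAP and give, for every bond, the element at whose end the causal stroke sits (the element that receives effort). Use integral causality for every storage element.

#0 |GY1
#1 |GY1
#2 |J3
#3 |Sf1
#4 |J3
#5 |J1
#6 |J2

bond 3 |Sf1  (Sf1: flow source, stroke at near end)
bond 2 |J3  (common-f at J3 fixed by 3)
bond 4 |J3  (J3 flow already set via bond 3)
bond 5 |J1  (C1: C, integral causality)
bond 0 |GY1  (0-jn J1 has e-setter on 5)
bond 1 |GY1  (GY1 both-in/both-out from 0)
bond 6 |J2  (only one effort-in slot at J2)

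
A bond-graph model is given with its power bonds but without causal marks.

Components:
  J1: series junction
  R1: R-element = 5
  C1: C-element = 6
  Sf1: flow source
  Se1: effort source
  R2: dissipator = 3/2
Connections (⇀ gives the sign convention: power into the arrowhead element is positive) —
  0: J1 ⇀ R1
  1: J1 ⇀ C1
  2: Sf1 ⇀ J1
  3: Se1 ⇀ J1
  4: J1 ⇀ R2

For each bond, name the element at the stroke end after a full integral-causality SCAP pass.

#0 |J1
#1 |J1
#2 |Sf1
#3 |J1
#4 |J1

bond 2 stroke at Sf1  (Sf1 fixes flow; stroke at Sf1)
bond 3 stroke at J1  (Se1: effort source, stroke at far end)
bond 0 stroke at J1  (1-jn J1 has f-setter on 2)
bond 1 stroke at J1  (common-f at J1 fixed by 2)
bond 4 stroke at J1  (J1 flow already set via bond 2)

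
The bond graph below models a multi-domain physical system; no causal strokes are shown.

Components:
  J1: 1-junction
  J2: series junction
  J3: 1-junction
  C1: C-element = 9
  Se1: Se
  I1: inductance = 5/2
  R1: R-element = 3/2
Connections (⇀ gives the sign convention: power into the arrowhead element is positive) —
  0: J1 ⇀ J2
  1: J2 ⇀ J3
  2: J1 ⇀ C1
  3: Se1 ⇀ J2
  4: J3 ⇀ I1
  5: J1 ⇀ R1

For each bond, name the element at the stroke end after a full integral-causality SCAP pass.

#0 |J2
#1 |J3
#2 |J1
#3 |J2
#4 |I1
#5 |J1

#3 stroke at J2  (Se1: effort source, stroke at far end)
#2 stroke at J1  (C1 integral (e out))
#4 stroke at I1  (I1 integral (f out))
#1 stroke at J3  (J3: bond 4 brought flow, rest push out)
#0 stroke at J2  (J2: bond 1 brought flow, rest push out)
#5 stroke at J1  (1-jn J1 has f-setter on 0)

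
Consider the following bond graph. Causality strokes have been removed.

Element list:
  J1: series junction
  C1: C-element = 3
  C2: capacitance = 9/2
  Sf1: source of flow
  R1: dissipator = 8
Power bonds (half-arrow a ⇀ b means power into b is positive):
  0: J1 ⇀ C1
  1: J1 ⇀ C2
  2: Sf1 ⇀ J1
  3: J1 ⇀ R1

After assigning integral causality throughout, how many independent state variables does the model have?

β2 stroke at Sf1  (Sf1 fixes flow; stroke at Sf1)
β0 stroke at J1  (1-jn J1 has f-setter on 2)
β1 stroke at J1  (1-jn J1 has f-setter on 2)
β3 stroke at J1  (J1: bond 2 brought flow, rest push out)

2  (C1, C2 all integral)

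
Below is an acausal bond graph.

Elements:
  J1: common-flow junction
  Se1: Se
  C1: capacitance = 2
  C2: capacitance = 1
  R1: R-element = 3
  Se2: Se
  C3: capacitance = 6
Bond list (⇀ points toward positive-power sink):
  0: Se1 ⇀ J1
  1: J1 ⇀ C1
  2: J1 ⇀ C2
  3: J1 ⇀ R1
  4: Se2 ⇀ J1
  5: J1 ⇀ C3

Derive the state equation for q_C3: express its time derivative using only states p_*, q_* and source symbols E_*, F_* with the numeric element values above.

dq_C3/dt = E_Se1/3 + E_Se2/3 - q_C1/6 - q_C2/3 - q_C3/18

β0 stroke at J1  (Se1 fixes effort; stroke away)
β4 stroke at J1  (Se2 fixes effort; stroke away)
β1 stroke at J1  (C1 outputs effort q/C1)
β2 stroke at J1  (C2 integral (e out))
β5 stroke at J1  (C3 outputs effort q/C3)
β3 stroke at R1  (J1: last free bond brings flow in)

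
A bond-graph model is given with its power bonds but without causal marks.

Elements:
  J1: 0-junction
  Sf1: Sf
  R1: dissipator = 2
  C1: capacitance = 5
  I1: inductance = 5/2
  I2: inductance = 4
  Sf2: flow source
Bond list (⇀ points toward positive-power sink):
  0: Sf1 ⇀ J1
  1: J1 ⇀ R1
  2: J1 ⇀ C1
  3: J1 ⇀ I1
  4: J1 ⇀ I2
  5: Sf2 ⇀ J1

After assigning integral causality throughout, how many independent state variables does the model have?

3  (C1, I1, I2 all integral)

b0 stroke→Sf1  (Sf1 fixes flow; stroke at Sf1)
b5 stroke→Sf2  (Sf2 (Sf) sets flow on bond)
b2 stroke→J1  (C1 integral (e out))
b1 stroke→R1  (J1 effort already set via bond 2)
b3 stroke→I1  (common-e at J1 fixed by 2)
b4 stroke→I2  (J1 effort already set via bond 2)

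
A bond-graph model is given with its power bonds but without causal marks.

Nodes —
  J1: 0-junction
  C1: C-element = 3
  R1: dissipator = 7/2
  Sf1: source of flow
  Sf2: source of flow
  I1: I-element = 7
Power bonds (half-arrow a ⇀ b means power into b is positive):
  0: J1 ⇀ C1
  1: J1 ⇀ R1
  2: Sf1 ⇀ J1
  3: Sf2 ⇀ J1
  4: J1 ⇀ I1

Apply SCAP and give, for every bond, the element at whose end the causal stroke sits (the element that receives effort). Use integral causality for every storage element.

#2 →Sf1  (source Sf1 imposes f)
#3 →Sf2  (Sf2 fixes flow; stroke at Sf2)
#0 →J1  (prefer integral on C1)
#1 →R1  (common-e at J1 fixed by 0)
#4 →I1  (0-jn J1 has e-setter on 0)

bond 0 |J1
bond 1 |R1
bond 2 |Sf1
bond 3 |Sf2
bond 4 |I1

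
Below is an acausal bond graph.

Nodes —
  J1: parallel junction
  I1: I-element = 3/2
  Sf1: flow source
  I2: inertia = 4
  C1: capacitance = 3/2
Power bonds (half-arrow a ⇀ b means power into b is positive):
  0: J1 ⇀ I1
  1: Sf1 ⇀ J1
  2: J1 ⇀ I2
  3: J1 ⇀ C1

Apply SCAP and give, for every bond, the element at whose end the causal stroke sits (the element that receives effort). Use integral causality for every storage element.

bond 0 →I1
bond 1 →Sf1
bond 2 →I2
bond 3 →J1

b1 →Sf1  (Sf1 fixes flow; stroke at Sf1)
b0 →I1  (prefer integral on I1)
b2 →I2  (I2: I, integral causality)
b3 →J1  (closing 0-jn rule on J1)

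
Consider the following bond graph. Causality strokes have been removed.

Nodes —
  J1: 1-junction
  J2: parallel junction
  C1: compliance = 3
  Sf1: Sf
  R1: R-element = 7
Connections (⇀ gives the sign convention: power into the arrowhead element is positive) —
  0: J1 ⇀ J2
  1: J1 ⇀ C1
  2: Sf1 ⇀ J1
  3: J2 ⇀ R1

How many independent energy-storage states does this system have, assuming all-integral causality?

1  (C1 all integral)

#2 stroke at Sf1  (Sf1 fixes flow; stroke at Sf1)
#0 stroke at J1  (common-f at J1 fixed by 2)
#1 stroke at J1  (common-f at J1 fixed by 2)
#3 stroke at J2  (closing 0-jn rule on J2)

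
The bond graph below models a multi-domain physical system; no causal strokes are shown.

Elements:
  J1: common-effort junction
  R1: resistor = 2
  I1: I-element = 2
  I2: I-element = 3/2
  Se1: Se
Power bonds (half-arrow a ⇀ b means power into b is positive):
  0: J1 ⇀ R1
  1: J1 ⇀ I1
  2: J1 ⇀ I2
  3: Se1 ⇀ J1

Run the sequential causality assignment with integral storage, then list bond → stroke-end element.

b3 stroke at J1  (Se1: effort source, stroke at far end)
b0 stroke at R1  (common-e at J1 fixed by 3)
b1 stroke at I1  (0-jn J1 has e-setter on 3)
b2 stroke at I2  (common-e at J1 fixed by 3)

#0 →R1
#1 →I1
#2 →I2
#3 →J1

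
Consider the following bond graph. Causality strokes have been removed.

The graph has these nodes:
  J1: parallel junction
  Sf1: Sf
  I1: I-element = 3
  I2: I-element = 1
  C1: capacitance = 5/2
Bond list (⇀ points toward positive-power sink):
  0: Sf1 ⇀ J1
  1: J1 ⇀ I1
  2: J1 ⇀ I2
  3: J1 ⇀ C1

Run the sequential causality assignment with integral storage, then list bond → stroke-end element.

#0 |Sf1
#1 |I1
#2 |I2
#3 |J1

b0 |Sf1  (Sf1 (Sf) sets flow on bond)
b1 |I1  (I1 outputs flow p/I1)
b2 |I2  (I2: I, integral causality)
b3 |J1  (closing 0-jn rule on J1)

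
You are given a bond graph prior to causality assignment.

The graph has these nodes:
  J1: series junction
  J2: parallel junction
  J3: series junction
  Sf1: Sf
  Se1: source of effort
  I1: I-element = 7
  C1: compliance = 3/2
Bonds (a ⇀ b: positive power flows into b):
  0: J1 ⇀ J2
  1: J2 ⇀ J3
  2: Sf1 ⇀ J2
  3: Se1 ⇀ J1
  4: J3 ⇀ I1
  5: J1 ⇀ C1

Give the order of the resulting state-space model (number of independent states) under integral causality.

2  (C1, I1 all integral)

#2 stroke→Sf1  (Sf1 (Sf) sets flow on bond)
#3 stroke→J1  (Se1 (Se) sets effort on bond)
#4 stroke→I1  (I1 integral (f out))
#1 stroke→J3  (J3: bond 4 brought flow, rest push out)
#0 stroke→J2  (only one effort-in slot at J2)
#5 stroke→J1  (J1: bond 0 brought flow, rest push out)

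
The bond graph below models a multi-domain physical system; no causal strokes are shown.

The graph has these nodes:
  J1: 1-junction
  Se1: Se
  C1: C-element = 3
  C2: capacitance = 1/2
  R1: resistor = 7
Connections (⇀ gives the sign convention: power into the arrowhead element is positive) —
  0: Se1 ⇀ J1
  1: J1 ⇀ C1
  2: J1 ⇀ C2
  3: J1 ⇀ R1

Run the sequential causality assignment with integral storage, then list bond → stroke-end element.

b0 stroke→J1  (Se1 fixes effort; stroke away)
b1 stroke→J1  (C1: C, integral causality)
b2 stroke→J1  (prefer integral on C2)
b3 stroke→R1  (J1: last free bond brings flow in)

#0 |J1
#1 |J1
#2 |J1
#3 |R1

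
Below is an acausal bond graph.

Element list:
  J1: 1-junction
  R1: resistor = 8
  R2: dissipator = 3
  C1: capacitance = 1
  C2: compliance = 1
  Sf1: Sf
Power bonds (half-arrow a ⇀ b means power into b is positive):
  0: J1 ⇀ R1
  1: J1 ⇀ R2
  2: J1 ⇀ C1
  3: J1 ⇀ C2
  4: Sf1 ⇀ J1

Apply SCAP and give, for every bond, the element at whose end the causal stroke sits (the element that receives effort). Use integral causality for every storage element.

bond 0 stroke→J1
bond 1 stroke→J1
bond 2 stroke→J1
bond 3 stroke→J1
bond 4 stroke→Sf1

b4 stroke→Sf1  (Sf1 fixes flow; stroke at Sf1)
b0 stroke→J1  (common-f at J1 fixed by 4)
b1 stroke→J1  (common-f at J1 fixed by 4)
b2 stroke→J1  (J1: bond 4 brought flow, rest push out)
b3 stroke→J1  (J1: bond 4 brought flow, rest push out)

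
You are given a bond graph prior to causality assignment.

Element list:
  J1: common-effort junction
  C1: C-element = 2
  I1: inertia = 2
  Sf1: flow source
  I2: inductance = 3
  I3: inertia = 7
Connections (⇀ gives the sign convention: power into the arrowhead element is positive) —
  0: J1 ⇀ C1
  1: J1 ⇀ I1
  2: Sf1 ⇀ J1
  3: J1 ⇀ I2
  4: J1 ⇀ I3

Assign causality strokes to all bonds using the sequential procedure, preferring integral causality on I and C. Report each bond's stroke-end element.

bond 2 |Sf1  (Sf1 fixes flow; stroke at Sf1)
bond 0 |J1  (C1 outputs effort q/C1)
bond 1 |I1  (0-jn J1 has e-setter on 0)
bond 3 |I2  (common-e at J1 fixed by 0)
bond 4 |I3  (J1 effort already set via bond 0)

β0 |J1
β1 |I1
β2 |Sf1
β3 |I2
β4 |I3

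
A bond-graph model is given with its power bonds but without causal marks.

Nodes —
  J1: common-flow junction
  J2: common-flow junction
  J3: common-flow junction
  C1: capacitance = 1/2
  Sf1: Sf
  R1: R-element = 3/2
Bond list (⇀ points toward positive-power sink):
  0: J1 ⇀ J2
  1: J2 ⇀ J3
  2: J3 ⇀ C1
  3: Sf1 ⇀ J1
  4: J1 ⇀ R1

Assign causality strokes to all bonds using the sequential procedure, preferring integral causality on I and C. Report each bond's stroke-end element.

b0 |J1
b1 |J2
b2 |J3
b3 |Sf1
b4 |J1

β3 →Sf1  (source Sf1 imposes f)
β0 →J1  (1-jn J1 has f-setter on 3)
β4 →J1  (J1: bond 3 brought flow, rest push out)
β1 →J2  (J2 flow already set via bond 0)
β2 →J3  (1-jn J3 has f-setter on 1)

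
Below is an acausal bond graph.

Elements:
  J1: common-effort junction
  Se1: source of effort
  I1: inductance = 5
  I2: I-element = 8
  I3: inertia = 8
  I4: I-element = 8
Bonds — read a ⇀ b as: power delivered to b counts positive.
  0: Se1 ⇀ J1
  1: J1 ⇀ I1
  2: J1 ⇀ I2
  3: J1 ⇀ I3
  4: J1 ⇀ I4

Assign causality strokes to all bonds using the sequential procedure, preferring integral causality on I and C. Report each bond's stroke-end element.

b0 →J1
b1 →I1
b2 →I2
b3 →I3
b4 →I4

b0 →J1  (Se1 (Se) sets effort on bond)
b1 →I1  (common-e at J1 fixed by 0)
b2 →I2  (common-e at J1 fixed by 0)
b3 →I3  (common-e at J1 fixed by 0)
b4 →I4  (J1 effort already set via bond 0)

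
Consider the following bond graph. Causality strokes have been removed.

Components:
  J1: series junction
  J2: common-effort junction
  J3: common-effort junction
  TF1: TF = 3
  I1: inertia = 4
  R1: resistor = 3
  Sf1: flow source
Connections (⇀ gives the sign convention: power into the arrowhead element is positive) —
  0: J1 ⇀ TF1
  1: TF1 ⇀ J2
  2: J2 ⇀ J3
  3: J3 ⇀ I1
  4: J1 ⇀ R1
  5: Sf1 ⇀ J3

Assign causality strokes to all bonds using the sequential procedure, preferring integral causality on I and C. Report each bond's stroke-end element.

β5 stroke at Sf1  (source Sf1 imposes f)
β3 stroke at I1  (I1 integral (f out))
β2 stroke at J3  (closing 0-jn rule on J3)
β1 stroke at J2  (closing 0-jn rule on J2)
β0 stroke at TF1  (through TF1, causality passes straight; one stroke at TF1)
β4 stroke at J1  (J1: bond 0 brought flow, rest push out)

#0 |TF1
#1 |J2
#2 |J3
#3 |I1
#4 |J1
#5 |Sf1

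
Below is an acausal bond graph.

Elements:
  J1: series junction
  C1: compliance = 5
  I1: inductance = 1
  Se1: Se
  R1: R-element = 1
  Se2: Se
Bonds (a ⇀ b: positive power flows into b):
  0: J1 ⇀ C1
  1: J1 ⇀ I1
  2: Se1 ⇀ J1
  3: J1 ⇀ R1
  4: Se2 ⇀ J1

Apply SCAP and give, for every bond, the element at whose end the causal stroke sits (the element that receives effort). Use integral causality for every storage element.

bond 0 stroke at J1
bond 1 stroke at I1
bond 2 stroke at J1
bond 3 stroke at J1
bond 4 stroke at J1

b2 stroke at J1  (Se1 fixes effort; stroke away)
b4 stroke at J1  (source Se2 imposes e)
b0 stroke at J1  (C1 integral (e out))
b1 stroke at I1  (I1: I, integral causality)
b3 stroke at J1  (1-jn J1 has f-setter on 1)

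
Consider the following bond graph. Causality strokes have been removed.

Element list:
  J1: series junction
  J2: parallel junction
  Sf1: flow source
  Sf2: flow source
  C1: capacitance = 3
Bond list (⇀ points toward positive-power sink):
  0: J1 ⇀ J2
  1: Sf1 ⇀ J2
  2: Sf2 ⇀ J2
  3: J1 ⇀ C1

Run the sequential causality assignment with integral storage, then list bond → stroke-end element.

b0 →J2
b1 →Sf1
b2 →Sf2
b3 →J1

β1 stroke→Sf1  (Sf1 (Sf) sets flow on bond)
β2 stroke→Sf2  (source Sf2 imposes f)
β0 stroke→J2  (J2: last free bond brings effort in)
β3 stroke→J1  (1-jn J1 has f-setter on 0)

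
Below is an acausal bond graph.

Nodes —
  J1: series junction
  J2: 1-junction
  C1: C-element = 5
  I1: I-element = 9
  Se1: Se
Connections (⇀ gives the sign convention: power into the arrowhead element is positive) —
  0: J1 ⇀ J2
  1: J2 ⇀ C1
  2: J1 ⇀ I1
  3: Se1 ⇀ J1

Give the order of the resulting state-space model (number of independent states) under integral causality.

bond 3 |J1  (Se1 (Se) sets effort on bond)
bond 1 |J2  (prefer integral on C1)
bond 0 |J1  (J2: last free bond brings flow in)
bond 2 |I1  (J1 needs exactly one f-in)

2  (C1, I1 all integral)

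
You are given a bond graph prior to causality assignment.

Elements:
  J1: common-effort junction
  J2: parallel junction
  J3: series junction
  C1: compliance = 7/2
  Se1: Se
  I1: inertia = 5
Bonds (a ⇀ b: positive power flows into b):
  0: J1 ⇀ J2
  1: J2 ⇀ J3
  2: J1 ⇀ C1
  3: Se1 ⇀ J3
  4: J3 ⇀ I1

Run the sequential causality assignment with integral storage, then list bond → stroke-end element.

#3 |J3  (source Se1 imposes e)
#2 |J1  (prefer integral on C1)
#0 |J2  (J1: bond 2 brought effort, rest push out)
#1 |J3  (0-jn J2 has e-setter on 0)
#4 |I1  (closing 1-jn rule on J3)

b0 stroke→J2
b1 stroke→J3
b2 stroke→J1
b3 stroke→J3
b4 stroke→I1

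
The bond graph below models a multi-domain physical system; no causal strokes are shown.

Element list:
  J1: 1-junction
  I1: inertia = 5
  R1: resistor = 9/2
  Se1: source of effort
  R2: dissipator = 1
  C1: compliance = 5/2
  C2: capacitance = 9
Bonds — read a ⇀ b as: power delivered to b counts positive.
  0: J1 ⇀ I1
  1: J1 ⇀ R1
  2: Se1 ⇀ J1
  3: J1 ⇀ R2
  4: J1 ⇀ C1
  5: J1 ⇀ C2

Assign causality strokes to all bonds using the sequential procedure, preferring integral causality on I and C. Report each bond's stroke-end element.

#0 |I1
#1 |J1
#2 |J1
#3 |J1
#4 |J1
#5 |J1

bond 2 →J1  (source Se1 imposes e)
bond 0 →I1  (I1: I, integral causality)
bond 1 →J1  (1-jn J1 has f-setter on 0)
bond 3 →J1  (J1: bond 0 brought flow, rest push out)
bond 4 →J1  (1-jn J1 has f-setter on 0)
bond 5 →J1  (J1 flow already set via bond 0)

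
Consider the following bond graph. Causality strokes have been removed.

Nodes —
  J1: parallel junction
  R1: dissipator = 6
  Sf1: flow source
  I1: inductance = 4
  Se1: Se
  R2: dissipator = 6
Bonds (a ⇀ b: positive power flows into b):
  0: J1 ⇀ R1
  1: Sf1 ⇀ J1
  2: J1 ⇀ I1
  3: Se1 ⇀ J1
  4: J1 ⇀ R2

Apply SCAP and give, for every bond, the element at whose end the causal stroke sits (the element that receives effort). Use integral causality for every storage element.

#1 |Sf1  (Sf1 (Sf) sets flow on bond)
#3 |J1  (Se1 fixes effort; stroke away)
#0 |R1  (J1 effort already set via bond 3)
#2 |I1  (0-jn J1 has e-setter on 3)
#4 |R2  (common-e at J1 fixed by 3)

#0 stroke at R1
#1 stroke at Sf1
#2 stroke at I1
#3 stroke at J1
#4 stroke at R2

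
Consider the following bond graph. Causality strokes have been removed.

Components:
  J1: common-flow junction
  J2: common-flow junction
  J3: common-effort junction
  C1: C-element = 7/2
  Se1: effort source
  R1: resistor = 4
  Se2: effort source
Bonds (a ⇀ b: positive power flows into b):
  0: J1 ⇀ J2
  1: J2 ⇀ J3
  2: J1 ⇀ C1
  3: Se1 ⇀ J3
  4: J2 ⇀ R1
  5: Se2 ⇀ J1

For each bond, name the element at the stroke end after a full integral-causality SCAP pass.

b3 stroke at J3  (Se1 (Se) sets effort on bond)
b5 stroke at J1  (Se2 fixes effort; stroke away)
b1 stroke at J2  (J3: bond 3 brought effort, rest push out)
b2 stroke at J1  (C1 integral (e out))
b0 stroke at J2  (J1 needs exactly one f-in)
b4 stroke at R1  (closing 1-jn rule on J2)

#0 stroke at J2
#1 stroke at J2
#2 stroke at J1
#3 stroke at J3
#4 stroke at R1
#5 stroke at J1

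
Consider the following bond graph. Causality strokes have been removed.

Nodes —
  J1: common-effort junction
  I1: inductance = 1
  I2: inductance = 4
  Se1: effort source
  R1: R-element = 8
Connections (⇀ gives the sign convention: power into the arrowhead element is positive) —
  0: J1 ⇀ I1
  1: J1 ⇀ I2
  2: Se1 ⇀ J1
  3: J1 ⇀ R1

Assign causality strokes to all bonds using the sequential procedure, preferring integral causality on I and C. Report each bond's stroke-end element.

bond 2 stroke→J1  (Se1 fixes effort; stroke away)
bond 0 stroke→I1  (J1 effort already set via bond 2)
bond 1 stroke→I2  (common-e at J1 fixed by 2)
bond 3 stroke→R1  (0-jn J1 has e-setter on 2)

bond 0 stroke→I1
bond 1 stroke→I2
bond 2 stroke→J1
bond 3 stroke→R1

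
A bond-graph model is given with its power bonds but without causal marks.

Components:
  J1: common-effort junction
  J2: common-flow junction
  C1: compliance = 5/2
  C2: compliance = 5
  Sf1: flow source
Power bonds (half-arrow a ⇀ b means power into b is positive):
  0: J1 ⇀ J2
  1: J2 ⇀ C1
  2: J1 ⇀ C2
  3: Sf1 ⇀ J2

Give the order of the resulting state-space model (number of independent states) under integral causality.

bond 3 →Sf1  (Sf1: flow source, stroke at near end)
bond 0 →J2  (common-f at J2 fixed by 3)
bond 1 →J2  (common-f at J2 fixed by 3)
bond 2 →J1  (J1 needs exactly one e-in)

2  (C1, C2 all integral)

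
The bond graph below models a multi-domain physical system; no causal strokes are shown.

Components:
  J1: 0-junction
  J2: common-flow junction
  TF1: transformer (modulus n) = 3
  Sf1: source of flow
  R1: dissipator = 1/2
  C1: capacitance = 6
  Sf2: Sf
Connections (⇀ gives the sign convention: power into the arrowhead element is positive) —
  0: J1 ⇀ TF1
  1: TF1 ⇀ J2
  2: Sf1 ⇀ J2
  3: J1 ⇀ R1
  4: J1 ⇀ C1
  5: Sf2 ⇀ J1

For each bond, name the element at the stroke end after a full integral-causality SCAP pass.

bond 2 stroke→Sf1  (source Sf1 imposes f)
bond 5 stroke→Sf2  (Sf2: flow source, stroke at near end)
bond 1 stroke→J2  (J2 flow already set via bond 2)
bond 0 stroke→TF1  (TF1: transformer flips bond 1)
bond 4 stroke→J1  (C1 outputs effort q/C1)
bond 3 stroke→R1  (0-jn J1 has e-setter on 4)

β0 stroke at TF1
β1 stroke at J2
β2 stroke at Sf1
β3 stroke at R1
β4 stroke at J1
β5 stroke at Sf2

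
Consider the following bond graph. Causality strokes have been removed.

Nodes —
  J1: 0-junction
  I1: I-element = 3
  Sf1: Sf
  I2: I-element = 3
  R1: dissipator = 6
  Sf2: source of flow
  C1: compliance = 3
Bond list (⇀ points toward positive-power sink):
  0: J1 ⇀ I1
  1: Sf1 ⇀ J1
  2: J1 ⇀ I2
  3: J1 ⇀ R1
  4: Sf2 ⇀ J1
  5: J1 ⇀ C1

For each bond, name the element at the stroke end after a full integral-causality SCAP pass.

bond 1 |Sf1  (Sf1 fixes flow; stroke at Sf1)
bond 4 |Sf2  (Sf2 fixes flow; stroke at Sf2)
bond 0 |I1  (I1 integral (f out))
bond 2 |I2  (I2: I, integral causality)
bond 5 |J1  (C1 outputs effort q/C1)
bond 3 |R1  (0-jn J1 has e-setter on 5)

bond 0 →I1
bond 1 →Sf1
bond 2 →I2
bond 3 →R1
bond 4 →Sf2
bond 5 →J1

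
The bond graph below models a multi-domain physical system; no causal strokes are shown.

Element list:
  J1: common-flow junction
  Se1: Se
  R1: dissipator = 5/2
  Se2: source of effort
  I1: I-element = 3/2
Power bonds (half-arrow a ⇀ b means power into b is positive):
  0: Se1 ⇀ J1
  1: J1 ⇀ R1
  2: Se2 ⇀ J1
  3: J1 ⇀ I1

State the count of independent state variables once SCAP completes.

1  (I1 all integral)

bond 0 →J1  (source Se1 imposes e)
bond 2 →J1  (Se2 (Se) sets effort on bond)
bond 3 →I1  (prefer integral on I1)
bond 1 →J1  (J1 flow already set via bond 3)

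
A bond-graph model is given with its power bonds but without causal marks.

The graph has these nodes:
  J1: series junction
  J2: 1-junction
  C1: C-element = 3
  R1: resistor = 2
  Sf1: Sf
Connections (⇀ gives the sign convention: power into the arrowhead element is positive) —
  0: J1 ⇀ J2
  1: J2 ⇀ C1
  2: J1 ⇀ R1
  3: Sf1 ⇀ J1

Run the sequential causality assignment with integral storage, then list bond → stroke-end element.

b0 →J1
b1 →J2
b2 →J1
b3 →Sf1

β3 →Sf1  (source Sf1 imposes f)
β0 →J1  (common-f at J1 fixed by 3)
β2 →J1  (common-f at J1 fixed by 3)
β1 →J2  (common-f at J2 fixed by 0)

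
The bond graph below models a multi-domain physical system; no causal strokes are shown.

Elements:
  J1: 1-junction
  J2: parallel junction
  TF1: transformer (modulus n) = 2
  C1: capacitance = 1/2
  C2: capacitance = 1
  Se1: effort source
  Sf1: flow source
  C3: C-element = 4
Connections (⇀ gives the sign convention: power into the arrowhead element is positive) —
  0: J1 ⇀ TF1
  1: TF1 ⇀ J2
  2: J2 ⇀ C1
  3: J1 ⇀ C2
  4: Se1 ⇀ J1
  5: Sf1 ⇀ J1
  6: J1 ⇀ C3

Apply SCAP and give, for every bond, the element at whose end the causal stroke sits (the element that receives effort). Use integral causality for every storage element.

bond 4 stroke→J1  (source Se1 imposes e)
bond 5 stroke→Sf1  (Sf1 fixes flow; stroke at Sf1)
bond 0 stroke→J1  (J1 flow already set via bond 5)
bond 3 stroke→J1  (1-jn J1 has f-setter on 5)
bond 6 stroke→J1  (common-f at J1 fixed by 5)
bond 1 stroke→TF1  (through TF1, causality passes straight; one stroke at TF1)
bond 2 stroke→J2  (only one effort-in slot at J2)

#0 →J1
#1 →TF1
#2 →J2
#3 →J1
#4 →J1
#5 →Sf1
#6 →J1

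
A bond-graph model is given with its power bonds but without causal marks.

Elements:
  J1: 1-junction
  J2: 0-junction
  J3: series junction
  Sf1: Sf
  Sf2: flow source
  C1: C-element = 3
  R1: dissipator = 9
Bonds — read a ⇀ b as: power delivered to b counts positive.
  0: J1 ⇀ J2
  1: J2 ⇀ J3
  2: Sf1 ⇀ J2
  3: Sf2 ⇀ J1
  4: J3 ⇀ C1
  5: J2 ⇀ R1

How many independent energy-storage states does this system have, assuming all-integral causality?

1  (C1 all integral)

#2 stroke→Sf1  (Sf1 fixes flow; stroke at Sf1)
#3 stroke→Sf2  (Sf2 fixes flow; stroke at Sf2)
#0 stroke→J1  (J1 flow already set via bond 3)
#4 stroke→J3  (C1 integral (e out))
#1 stroke→J2  (J3 needs exactly one f-in)
#5 stroke→R1  (J2 effort already set via bond 1)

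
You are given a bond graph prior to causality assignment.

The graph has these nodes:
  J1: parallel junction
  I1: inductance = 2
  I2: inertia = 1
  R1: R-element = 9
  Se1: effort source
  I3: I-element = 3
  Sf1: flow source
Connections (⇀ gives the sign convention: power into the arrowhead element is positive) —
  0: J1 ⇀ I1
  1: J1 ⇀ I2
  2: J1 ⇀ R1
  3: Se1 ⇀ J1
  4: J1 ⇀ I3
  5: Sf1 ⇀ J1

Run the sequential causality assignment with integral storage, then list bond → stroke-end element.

#3 stroke at J1  (Se1 (Se) sets effort on bond)
#5 stroke at Sf1  (Sf1: flow source, stroke at near end)
#0 stroke at I1  (0-jn J1 has e-setter on 3)
#1 stroke at I2  (0-jn J1 has e-setter on 3)
#2 stroke at R1  (J1 effort already set via bond 3)
#4 stroke at I3  (0-jn J1 has e-setter on 3)

#0 →I1
#1 →I2
#2 →R1
#3 →J1
#4 →I3
#5 →Sf1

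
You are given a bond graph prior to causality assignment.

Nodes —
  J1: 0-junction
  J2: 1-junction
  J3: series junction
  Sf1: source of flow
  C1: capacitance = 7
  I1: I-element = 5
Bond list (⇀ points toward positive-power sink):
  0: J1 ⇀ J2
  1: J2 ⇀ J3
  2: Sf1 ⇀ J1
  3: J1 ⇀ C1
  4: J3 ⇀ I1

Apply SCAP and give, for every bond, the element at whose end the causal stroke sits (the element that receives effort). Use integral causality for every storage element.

β0 stroke at J2
β1 stroke at J3
β2 stroke at Sf1
β3 stroke at J1
β4 stroke at I1

bond 2 stroke at Sf1  (Sf1 fixes flow; stroke at Sf1)
bond 3 stroke at J1  (prefer integral on C1)
bond 0 stroke at J2  (J1 effort already set via bond 3)
bond 1 stroke at J3  (only one flow-in slot at J2)
bond 4 stroke at I1  (J3 needs exactly one f-in)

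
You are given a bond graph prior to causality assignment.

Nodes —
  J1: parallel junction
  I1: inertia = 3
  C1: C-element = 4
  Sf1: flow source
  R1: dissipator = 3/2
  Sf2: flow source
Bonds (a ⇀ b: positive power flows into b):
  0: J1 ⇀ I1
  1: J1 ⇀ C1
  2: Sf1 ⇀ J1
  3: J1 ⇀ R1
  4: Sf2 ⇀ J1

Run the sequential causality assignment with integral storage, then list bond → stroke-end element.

bond 2 stroke→Sf1  (Sf1: flow source, stroke at near end)
bond 4 stroke→Sf2  (source Sf2 imposes f)
bond 0 stroke→I1  (I1 outputs flow p/I1)
bond 1 stroke→J1  (prefer integral on C1)
bond 3 stroke→R1  (J1 effort already set via bond 1)

β0 |I1
β1 |J1
β2 |Sf1
β3 |R1
β4 |Sf2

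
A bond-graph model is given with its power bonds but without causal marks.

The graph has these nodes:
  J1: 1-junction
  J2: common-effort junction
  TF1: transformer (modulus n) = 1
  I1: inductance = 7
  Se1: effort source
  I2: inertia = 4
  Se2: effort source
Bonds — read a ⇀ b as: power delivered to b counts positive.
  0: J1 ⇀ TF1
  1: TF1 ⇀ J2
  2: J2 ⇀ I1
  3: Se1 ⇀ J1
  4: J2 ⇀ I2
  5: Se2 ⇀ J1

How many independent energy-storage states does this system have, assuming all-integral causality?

2  (I1, I2 all integral)

bond 3 stroke→J1  (Se1 fixes effort; stroke away)
bond 5 stroke→J1  (Se2: effort source, stroke at far end)
bond 0 stroke→TF1  (closing 1-jn rule on J1)
bond 1 stroke→J2  (through TF1, causality passes straight; one stroke at TF1)
bond 2 stroke→I1  (0-jn J2 has e-setter on 1)
bond 4 stroke→I2  (0-jn J2 has e-setter on 1)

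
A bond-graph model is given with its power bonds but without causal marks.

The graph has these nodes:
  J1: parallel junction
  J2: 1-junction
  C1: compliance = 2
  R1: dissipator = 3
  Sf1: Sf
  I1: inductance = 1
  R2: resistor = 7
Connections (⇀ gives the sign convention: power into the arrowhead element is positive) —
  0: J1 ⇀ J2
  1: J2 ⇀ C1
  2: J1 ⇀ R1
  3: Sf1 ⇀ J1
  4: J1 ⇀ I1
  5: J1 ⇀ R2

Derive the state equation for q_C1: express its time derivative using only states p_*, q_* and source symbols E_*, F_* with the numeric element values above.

b3 stroke at Sf1  (Sf1 (Sf) sets flow on bond)
b1 stroke at J2  (C1: C, integral causality)
b0 stroke at J1  (J2: last free bond brings flow in)
b2 stroke at R1  (common-e at J1 fixed by 0)
b4 stroke at I1  (J1: bond 0 brought effort, rest push out)
b5 stroke at R2  (common-e at J1 fixed by 0)

dq_C1/dt = F_Sf1 - p_I1 - 5*q_C1/21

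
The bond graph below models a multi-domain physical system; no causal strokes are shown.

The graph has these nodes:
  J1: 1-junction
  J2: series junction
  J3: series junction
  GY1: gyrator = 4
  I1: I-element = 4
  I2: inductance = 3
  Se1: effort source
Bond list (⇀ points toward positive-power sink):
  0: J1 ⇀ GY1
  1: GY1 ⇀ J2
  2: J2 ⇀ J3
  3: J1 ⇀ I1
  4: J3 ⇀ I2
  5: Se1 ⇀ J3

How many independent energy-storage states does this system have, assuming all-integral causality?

β5 stroke at J3  (source Se1 imposes e)
β3 stroke at I1  (I1 integral (f out))
β0 stroke at J1  (J1: bond 3 brought flow, rest push out)
β1 stroke at J2  (GY1: gyrator matches bond 0)
β2 stroke at J3  (closing 1-jn rule on J2)
β4 stroke at I2  (J3: last free bond brings flow in)

2  (I1, I2 all integral)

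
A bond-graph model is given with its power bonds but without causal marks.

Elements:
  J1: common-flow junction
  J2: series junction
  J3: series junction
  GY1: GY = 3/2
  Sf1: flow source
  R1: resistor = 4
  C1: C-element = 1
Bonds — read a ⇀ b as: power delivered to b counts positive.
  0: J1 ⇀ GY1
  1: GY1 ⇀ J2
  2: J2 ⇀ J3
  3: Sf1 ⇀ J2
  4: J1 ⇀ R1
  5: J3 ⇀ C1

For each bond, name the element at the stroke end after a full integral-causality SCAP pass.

β0 →J1
β1 →J2
β2 →J2
β3 →Sf1
β4 →R1
β5 →J3

b3 stroke→Sf1  (Sf1 fixes flow; stroke at Sf1)
b1 stroke→J2  (J2 flow already set via bond 3)
b2 stroke→J2  (1-jn J2 has f-setter on 3)
b5 stroke→J3  (J3 flow already set via bond 2)
b0 stroke→J1  (GY1 both-in/both-out from 1)
b4 stroke→R1  (only one flow-in slot at J1)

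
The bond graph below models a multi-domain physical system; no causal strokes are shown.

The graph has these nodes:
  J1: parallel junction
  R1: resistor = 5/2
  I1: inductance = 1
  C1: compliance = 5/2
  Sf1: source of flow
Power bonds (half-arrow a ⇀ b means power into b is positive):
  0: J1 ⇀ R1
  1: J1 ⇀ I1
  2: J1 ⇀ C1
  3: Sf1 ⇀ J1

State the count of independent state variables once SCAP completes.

2  (C1, I1 all integral)

β3 →Sf1  (Sf1: flow source, stroke at near end)
β1 →I1  (I1: I, integral causality)
β2 →J1  (C1: C, integral causality)
β0 →R1  (J1 effort already set via bond 2)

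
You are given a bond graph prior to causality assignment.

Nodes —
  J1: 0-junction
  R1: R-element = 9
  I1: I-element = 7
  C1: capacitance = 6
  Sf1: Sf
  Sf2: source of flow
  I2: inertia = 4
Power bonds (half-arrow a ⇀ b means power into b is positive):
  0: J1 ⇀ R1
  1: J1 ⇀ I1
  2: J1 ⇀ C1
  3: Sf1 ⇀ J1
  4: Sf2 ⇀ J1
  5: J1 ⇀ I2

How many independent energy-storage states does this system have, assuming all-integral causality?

b3 →Sf1  (Sf1 fixes flow; stroke at Sf1)
b4 →Sf2  (Sf2 fixes flow; stroke at Sf2)
b1 →I1  (I1 integral (f out))
b2 →J1  (C1 outputs effort q/C1)
b0 →R1  (common-e at J1 fixed by 2)
b5 →I2  (common-e at J1 fixed by 2)

3  (C1, I1, I2 all integral)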